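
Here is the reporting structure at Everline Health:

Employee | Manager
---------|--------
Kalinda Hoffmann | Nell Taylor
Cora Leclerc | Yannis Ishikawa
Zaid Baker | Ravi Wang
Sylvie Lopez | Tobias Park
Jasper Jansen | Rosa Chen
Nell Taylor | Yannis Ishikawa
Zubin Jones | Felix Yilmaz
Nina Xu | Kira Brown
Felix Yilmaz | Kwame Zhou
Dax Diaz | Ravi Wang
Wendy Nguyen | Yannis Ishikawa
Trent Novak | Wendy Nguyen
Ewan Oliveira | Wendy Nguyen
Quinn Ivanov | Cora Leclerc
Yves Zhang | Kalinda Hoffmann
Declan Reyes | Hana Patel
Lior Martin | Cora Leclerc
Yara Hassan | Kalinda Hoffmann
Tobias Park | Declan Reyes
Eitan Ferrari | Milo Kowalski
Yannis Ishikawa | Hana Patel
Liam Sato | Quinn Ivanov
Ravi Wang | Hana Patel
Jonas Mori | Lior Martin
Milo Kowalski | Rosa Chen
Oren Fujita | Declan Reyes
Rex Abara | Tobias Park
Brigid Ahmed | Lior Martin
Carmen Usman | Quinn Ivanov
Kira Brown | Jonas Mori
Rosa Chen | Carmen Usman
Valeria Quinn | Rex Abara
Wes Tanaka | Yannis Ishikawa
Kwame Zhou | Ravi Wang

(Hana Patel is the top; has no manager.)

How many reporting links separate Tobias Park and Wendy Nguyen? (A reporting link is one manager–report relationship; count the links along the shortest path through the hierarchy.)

Tobias Park is 2 levels below Hana Patel, and Wendy Nguyen is 2 levels below Hana Patel (their lowest common manager). The shortest path runs up from Tobias Park to Hana Patel and back down to Wendy Nguyen: 2 + 2 = 4 links.

4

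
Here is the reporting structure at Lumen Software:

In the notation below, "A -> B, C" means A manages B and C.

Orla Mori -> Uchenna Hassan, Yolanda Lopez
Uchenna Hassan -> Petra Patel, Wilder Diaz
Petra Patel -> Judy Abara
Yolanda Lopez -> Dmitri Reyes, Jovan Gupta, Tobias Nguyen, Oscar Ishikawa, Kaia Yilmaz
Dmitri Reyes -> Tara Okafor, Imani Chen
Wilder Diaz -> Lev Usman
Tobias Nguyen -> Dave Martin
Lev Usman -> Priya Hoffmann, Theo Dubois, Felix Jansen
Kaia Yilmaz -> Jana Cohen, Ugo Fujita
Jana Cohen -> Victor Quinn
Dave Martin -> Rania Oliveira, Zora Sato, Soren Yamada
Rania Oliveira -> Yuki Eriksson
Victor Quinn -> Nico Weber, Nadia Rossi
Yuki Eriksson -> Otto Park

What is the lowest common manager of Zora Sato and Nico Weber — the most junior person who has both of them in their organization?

Zora Sato's chain of managers is Dave Martin, Tobias Nguyen, Yolanda Lopez, Orla Mori. Nico Weber's chain of managers is Victor Quinn, Jana Cohen, Kaia Yilmaz, Yolanda Lopez, Orla Mori. The first manager that appears in both chains is Yolanda Lopez.

Yolanda Lopez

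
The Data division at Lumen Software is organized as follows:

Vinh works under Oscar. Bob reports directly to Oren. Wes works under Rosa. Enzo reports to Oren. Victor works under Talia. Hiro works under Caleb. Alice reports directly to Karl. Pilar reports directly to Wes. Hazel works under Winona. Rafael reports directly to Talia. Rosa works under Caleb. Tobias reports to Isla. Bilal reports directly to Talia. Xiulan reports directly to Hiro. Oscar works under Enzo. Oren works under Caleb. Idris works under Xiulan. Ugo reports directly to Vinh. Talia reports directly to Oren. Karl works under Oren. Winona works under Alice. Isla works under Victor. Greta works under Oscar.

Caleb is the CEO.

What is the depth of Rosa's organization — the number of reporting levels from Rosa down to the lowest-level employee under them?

The longest chain under Rosa runs Rosa → Wes → Pilar, which is 2 levels below Rosa.

2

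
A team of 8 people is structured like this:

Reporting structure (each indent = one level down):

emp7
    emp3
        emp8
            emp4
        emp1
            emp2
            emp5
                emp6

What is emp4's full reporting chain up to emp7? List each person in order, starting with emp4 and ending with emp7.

emp4 -> emp8 -> emp3 -> emp7

emp4 reports to emp8. emp8 reports to emp3. emp3 reports to emp7. emp7 is at the top.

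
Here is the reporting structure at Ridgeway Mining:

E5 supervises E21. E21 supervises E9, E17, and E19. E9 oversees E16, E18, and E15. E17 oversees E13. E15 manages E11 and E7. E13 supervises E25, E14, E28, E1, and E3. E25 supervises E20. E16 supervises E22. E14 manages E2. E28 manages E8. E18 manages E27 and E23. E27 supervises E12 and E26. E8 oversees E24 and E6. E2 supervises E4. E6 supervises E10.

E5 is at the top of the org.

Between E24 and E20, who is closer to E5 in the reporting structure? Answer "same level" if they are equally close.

E24 is 6 levels below E5; E20 is 5. E20 is higher.

E20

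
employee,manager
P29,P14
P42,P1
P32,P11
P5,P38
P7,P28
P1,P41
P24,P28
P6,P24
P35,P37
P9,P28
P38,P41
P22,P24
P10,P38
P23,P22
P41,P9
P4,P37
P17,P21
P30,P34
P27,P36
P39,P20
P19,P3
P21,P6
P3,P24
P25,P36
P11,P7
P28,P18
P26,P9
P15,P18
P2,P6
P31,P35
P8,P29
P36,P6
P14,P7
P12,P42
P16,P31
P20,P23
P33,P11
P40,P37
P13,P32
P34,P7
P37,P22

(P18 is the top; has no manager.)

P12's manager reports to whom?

P12 reports to P42, and P42 reports to P1. So P12's skip-level manager is P1.

P1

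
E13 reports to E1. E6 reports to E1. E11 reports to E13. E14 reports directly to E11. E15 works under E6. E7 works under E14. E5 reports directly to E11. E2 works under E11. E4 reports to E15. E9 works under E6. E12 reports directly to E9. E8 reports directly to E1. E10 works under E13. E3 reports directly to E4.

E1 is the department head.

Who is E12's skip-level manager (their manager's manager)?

E12 reports to E9, and E9 reports to E6. So E12's skip-level manager is E6.

E6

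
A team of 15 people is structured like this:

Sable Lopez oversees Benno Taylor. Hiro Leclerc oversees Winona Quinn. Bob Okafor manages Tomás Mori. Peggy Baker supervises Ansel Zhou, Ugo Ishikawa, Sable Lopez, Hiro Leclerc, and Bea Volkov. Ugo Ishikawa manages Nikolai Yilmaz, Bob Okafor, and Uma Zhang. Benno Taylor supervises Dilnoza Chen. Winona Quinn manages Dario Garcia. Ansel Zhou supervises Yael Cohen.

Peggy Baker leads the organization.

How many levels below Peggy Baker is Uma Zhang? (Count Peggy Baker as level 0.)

Chain from Uma Zhang up to Peggy Baker: Uma Zhang → Ugo Ishikawa → Peggy Baker. That is 2 steps up, so Uma Zhang is 2 levels below Peggy Baker.

2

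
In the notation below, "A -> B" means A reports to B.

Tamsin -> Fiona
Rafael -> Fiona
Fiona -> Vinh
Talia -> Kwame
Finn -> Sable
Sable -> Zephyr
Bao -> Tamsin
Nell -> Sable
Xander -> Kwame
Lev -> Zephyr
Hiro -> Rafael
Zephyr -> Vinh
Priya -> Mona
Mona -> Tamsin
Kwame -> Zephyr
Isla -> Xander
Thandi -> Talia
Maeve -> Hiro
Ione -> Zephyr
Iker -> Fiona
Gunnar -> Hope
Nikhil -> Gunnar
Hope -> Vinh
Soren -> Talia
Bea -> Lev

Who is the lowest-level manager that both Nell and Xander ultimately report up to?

Nell's chain of managers is Sable, Zephyr, Vinh. Xander's chain of managers is Kwame, Zephyr, Vinh. The first manager that appears in both chains is Zephyr.

Zephyr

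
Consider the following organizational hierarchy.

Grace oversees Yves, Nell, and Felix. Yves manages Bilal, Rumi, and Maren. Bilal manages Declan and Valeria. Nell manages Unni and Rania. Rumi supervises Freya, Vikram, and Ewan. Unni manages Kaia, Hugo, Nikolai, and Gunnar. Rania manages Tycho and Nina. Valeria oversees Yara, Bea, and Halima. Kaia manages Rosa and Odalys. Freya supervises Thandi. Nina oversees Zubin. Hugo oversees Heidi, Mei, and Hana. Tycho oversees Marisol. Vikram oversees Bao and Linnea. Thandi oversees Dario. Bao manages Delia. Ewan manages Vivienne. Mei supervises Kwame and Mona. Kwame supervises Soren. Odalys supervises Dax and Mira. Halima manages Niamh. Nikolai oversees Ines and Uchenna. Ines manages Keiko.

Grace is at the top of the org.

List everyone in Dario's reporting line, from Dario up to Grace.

Dario -> Thandi -> Freya -> Rumi -> Yves -> Grace

Dario reports to Thandi. Thandi reports to Freya. Freya reports to Rumi. Rumi reports to Yves. Yves reports to Grace. Grace is at the top.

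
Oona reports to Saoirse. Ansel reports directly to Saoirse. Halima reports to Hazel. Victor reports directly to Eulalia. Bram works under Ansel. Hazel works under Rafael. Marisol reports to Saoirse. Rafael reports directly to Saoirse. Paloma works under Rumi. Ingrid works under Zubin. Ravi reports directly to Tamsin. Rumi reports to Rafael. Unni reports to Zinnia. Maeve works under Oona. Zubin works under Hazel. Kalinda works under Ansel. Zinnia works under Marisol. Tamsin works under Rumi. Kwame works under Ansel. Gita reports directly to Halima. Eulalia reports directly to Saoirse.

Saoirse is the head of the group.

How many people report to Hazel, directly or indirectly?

Hazel directly manages Halima, Zubin. Under Halima: Gita (1). Under Zubin: Ingrid (1). So Hazel's organization is 2 direct reports plus everyone under them: 2 + 2 = 4.

4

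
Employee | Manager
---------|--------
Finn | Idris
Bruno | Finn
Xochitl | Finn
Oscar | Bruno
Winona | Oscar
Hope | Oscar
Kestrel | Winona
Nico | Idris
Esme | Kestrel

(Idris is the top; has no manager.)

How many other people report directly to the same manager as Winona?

1

Winona reports to Oscar. Oscar's other direct reports are Hope — 1 peer.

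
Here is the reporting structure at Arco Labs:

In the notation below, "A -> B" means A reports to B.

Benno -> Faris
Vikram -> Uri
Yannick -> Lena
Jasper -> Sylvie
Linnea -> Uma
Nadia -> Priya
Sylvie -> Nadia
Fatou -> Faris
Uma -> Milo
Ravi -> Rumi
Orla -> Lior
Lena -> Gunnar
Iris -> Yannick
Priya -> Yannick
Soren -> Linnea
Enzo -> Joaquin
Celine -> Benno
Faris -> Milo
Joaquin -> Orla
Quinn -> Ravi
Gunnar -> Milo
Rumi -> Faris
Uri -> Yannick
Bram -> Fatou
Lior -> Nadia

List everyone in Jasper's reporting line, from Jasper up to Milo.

Jasper -> Sylvie -> Nadia -> Priya -> Yannick -> Lena -> Gunnar -> Milo

Jasper reports to Sylvie. Sylvie reports to Nadia. Nadia reports to Priya. Priya reports to Yannick. Yannick reports to Lena. Lena reports to Gunnar. Gunnar reports to Milo. Milo is at the top.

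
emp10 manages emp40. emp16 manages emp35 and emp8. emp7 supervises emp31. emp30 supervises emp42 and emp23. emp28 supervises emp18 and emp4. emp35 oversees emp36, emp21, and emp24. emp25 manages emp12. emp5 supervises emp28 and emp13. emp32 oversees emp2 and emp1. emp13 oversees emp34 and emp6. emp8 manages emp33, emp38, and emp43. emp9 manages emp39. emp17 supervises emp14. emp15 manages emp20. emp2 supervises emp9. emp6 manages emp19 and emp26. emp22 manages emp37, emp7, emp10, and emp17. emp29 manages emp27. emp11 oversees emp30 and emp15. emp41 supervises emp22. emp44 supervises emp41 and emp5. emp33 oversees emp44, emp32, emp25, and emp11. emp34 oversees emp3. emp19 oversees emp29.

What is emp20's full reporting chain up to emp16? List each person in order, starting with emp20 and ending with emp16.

emp20 -> emp15 -> emp11 -> emp33 -> emp8 -> emp16

emp20 reports to emp15. emp15 reports to emp11. emp11 reports to emp33. emp33 reports to emp8. emp8 reports to emp16. emp16 is at the top.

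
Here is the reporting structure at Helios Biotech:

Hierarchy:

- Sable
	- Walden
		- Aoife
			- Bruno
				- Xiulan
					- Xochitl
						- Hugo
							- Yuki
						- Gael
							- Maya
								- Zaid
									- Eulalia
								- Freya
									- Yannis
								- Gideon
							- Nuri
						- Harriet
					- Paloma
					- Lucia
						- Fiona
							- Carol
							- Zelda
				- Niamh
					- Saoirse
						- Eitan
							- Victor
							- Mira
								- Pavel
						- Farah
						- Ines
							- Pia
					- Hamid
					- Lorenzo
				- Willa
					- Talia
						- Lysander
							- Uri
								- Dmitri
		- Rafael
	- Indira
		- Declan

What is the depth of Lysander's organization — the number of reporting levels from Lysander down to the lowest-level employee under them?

The longest chain under Lysander runs Lysander → Uri → Dmitri, which is 2 levels below Lysander.

2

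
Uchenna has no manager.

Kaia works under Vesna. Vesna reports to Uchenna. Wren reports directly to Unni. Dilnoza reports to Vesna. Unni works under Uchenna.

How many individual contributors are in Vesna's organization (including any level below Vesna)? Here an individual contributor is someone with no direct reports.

The people in Vesna's organization with no one reporting to them are Kaia, Dilnoza. That is 2.

2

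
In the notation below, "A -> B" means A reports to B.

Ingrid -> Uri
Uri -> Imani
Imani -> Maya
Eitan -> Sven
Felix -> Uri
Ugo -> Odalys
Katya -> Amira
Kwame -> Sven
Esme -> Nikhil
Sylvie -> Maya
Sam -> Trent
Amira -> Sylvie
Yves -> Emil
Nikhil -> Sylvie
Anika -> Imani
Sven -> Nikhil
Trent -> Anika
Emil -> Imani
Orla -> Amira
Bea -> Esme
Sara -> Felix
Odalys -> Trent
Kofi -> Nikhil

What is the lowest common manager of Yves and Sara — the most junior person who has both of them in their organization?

Yves's chain of managers is Emil, Imani, Maya. Sara's chain of managers is Felix, Uri, Imani, Maya. The first manager that appears in both chains is Imani.

Imani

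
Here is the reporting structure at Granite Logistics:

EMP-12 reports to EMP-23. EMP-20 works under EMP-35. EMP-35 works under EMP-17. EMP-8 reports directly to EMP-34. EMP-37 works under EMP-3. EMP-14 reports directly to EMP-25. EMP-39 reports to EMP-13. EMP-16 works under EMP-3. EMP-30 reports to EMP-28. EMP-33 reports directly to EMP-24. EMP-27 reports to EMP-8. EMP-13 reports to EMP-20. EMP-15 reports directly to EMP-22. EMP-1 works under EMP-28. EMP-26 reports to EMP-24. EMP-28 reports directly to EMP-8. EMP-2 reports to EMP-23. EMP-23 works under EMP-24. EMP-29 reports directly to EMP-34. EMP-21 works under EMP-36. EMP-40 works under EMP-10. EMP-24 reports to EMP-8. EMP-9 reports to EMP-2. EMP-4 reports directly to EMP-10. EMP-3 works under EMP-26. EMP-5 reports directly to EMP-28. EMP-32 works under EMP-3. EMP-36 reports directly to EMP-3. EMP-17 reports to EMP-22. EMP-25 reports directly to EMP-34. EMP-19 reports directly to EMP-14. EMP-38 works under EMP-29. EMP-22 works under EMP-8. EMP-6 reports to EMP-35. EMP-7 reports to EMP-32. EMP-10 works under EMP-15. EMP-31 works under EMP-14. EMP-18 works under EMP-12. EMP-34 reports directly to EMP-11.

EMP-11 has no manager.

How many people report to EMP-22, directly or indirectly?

10

EMP-22 directly manages EMP-17, EMP-15. Under EMP-17: EMP-35, EMP-6, EMP-20, EMP-13, EMP-39 (5). Under EMP-15: EMP-10, EMP-40, EMP-4 (3). So EMP-22's organization is 2 direct reports plus everyone under them: 6 + 4 = 10.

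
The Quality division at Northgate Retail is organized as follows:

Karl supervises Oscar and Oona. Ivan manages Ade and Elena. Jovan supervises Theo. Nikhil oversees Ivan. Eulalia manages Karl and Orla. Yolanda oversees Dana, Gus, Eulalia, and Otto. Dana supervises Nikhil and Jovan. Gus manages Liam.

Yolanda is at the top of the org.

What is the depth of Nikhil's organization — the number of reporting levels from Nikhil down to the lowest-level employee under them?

2

The longest chain under Nikhil runs Nikhil → Ivan → Elena, which is 2 levels below Nikhil.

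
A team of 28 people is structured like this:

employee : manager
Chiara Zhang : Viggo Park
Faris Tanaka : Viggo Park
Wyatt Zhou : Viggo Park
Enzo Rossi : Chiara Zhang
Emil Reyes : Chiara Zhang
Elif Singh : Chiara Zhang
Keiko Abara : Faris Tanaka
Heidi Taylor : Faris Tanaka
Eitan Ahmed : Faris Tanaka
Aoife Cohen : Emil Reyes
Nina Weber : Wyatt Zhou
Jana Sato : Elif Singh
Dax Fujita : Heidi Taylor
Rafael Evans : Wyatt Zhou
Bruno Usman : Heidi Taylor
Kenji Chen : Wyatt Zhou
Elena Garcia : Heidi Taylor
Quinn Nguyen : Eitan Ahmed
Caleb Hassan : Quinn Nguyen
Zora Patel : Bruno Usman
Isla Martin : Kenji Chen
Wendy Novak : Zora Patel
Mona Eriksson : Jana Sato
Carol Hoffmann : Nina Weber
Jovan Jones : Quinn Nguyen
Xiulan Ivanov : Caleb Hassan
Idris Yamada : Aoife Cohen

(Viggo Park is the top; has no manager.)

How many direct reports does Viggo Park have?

3

Viggo Park directly manages Chiara Zhang, Faris Tanaka, Wyatt Zhou. That is 3 direct reports.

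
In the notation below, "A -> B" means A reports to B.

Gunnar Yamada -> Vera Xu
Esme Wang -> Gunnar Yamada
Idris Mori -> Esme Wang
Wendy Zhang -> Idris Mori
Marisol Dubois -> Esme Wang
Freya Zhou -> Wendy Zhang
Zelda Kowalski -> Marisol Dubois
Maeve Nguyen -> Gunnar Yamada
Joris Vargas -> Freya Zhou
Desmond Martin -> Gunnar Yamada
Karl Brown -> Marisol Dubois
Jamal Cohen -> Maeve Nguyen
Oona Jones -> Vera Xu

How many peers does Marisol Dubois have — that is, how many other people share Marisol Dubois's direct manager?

1

Marisol Dubois reports to Esme Wang. Esme Wang's other direct reports are Idris Mori — 1 peer.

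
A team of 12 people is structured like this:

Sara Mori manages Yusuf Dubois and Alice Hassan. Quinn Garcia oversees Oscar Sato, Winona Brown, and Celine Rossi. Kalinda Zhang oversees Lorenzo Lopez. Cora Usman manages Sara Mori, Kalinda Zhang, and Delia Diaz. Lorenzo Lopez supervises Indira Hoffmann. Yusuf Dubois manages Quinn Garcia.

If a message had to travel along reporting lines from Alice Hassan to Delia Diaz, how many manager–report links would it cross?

3

Alice Hassan is 2 levels below Cora Usman, and Delia Diaz is 1 level below Cora Usman (their lowest common manager). The shortest path runs up from Alice Hassan to Cora Usman and back down to Delia Diaz: 2 + 1 = 3 links.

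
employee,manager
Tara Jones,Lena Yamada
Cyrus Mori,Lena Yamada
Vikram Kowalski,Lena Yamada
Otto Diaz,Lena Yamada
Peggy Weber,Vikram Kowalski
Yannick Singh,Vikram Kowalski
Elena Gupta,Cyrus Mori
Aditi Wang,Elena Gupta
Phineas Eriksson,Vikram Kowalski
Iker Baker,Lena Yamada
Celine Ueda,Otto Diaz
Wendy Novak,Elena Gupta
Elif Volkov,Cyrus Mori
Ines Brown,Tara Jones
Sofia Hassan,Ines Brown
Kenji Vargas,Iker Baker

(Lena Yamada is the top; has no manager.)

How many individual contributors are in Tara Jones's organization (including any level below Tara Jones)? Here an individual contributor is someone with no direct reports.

The only person in Tara Jones's organization with no one reporting to them is Sofia Hassan. That is 1.

1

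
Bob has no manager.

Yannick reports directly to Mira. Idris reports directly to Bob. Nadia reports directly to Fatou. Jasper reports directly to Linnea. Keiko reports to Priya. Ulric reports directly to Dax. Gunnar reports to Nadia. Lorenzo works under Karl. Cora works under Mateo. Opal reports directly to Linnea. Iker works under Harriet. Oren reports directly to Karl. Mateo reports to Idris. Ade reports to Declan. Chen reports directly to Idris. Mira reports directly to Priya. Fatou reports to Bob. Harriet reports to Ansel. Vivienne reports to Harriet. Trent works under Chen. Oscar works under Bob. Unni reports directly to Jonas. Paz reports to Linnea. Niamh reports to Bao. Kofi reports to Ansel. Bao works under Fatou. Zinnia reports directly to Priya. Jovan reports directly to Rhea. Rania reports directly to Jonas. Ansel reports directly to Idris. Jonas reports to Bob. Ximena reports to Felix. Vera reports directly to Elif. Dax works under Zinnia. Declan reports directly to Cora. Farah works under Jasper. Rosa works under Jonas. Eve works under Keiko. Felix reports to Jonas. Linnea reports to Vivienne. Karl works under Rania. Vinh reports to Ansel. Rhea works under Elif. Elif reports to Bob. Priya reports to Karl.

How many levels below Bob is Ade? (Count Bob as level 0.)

5

Chain from Ade up to Bob: Ade → Declan → Cora → Mateo → Idris → Bob. That is 5 steps up, so Ade is 5 levels below Bob.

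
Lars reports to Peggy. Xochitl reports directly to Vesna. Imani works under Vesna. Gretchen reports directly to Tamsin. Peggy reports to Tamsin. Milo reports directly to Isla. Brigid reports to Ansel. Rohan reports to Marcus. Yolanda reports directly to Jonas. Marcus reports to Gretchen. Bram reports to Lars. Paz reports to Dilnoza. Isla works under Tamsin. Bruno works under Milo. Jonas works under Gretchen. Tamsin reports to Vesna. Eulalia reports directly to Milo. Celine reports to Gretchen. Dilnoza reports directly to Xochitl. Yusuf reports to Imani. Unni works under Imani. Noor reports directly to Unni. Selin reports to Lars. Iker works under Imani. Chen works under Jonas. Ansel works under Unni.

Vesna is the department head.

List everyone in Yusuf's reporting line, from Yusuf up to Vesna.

Yusuf reports to Imani. Imani reports to Vesna. Vesna is at the top.

Yusuf -> Imani -> Vesna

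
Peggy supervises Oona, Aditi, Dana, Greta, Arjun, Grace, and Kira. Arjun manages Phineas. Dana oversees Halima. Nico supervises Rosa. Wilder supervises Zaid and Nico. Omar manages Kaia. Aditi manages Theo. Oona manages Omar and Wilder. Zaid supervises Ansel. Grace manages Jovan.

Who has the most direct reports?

Peggy

Direct-report counts: Peggy has 7; Grace has 1; Arjun has 1; Dana has 1; Aditi has 1; Oona has 2; Wilder has 2; Nico has 1; Zaid has 1; Omar has 1. The largest is 7, held by Peggy.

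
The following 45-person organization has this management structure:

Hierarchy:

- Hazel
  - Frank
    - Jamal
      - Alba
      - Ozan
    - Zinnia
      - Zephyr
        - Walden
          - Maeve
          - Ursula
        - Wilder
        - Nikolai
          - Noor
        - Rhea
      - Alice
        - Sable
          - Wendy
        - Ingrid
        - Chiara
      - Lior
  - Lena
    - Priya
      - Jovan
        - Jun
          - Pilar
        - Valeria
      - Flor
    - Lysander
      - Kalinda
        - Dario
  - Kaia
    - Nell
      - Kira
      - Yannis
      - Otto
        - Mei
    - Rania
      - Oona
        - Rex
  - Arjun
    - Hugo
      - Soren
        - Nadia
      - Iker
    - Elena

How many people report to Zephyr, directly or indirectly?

Zephyr directly manages Walden, Wilder, Nikolai, Rhea. Under Walden: Ursula, Maeve (2). Wilder has no reports. Under Nikolai: Noor (1). Rhea has no reports. So Zephyr's organization is 4 direct reports plus everyone under them: 3 + 1 + 2 + 1 = 7.

7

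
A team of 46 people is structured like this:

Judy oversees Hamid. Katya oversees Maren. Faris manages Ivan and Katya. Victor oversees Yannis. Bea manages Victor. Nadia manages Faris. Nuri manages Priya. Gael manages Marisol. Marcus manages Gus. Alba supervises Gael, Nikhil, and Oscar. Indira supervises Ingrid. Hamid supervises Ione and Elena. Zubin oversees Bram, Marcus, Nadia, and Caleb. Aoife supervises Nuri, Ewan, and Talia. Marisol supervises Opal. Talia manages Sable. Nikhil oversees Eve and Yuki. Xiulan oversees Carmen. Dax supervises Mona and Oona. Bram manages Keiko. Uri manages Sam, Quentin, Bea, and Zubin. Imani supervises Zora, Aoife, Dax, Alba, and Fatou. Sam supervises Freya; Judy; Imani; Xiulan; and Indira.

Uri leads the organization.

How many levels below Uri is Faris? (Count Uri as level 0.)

Chain from Faris up to Uri: Faris → Nadia → Zubin → Uri. That is 3 steps up, so Faris is 3 levels below Uri.

3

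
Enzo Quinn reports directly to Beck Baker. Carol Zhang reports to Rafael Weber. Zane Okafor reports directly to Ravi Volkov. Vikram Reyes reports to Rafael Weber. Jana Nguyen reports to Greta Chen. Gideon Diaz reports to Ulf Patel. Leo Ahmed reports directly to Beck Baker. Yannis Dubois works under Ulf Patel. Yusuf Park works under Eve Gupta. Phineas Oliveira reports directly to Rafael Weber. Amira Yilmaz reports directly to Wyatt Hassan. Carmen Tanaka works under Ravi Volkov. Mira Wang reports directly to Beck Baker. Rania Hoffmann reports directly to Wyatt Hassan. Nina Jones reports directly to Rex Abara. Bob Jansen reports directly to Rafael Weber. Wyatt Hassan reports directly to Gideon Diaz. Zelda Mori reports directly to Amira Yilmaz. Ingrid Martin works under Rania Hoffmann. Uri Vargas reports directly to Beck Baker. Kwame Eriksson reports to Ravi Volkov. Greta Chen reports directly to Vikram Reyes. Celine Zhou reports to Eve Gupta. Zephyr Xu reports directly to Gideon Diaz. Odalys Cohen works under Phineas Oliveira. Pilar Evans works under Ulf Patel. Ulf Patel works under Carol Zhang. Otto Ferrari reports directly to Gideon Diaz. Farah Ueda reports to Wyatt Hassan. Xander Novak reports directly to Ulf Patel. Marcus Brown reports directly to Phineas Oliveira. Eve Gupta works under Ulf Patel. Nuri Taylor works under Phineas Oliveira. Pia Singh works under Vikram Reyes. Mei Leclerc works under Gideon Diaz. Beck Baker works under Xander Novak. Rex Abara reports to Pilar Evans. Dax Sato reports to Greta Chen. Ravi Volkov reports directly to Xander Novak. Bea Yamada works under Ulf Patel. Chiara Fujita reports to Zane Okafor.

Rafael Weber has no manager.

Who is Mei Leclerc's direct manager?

Mei Leclerc reports directly to Gideon Diaz.

Gideon Diaz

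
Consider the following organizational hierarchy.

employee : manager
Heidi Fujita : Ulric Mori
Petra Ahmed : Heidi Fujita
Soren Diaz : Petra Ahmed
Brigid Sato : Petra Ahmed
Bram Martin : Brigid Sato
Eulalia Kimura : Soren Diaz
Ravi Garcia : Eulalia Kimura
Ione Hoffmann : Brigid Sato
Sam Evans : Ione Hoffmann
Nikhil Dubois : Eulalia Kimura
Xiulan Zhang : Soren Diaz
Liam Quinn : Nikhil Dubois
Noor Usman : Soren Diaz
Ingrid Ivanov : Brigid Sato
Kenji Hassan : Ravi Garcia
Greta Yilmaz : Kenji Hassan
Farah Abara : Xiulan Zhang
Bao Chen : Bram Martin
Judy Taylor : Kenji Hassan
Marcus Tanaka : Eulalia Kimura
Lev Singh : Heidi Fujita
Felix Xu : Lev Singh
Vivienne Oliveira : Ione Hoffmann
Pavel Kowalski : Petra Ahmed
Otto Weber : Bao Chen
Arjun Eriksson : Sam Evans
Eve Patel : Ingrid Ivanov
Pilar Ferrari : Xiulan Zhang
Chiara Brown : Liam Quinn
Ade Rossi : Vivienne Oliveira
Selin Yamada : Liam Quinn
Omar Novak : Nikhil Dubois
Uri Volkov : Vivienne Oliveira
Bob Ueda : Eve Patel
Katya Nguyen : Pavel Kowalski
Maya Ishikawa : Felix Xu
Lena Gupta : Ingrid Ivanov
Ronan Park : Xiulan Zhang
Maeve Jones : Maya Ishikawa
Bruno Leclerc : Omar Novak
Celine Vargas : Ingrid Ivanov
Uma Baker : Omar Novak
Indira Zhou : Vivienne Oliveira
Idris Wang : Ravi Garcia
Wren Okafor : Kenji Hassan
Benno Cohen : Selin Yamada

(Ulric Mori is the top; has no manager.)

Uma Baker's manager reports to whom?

Nikhil Dubois

Uma Baker reports to Omar Novak, and Omar Novak reports to Nikhil Dubois. So Uma Baker's skip-level manager is Nikhil Dubois.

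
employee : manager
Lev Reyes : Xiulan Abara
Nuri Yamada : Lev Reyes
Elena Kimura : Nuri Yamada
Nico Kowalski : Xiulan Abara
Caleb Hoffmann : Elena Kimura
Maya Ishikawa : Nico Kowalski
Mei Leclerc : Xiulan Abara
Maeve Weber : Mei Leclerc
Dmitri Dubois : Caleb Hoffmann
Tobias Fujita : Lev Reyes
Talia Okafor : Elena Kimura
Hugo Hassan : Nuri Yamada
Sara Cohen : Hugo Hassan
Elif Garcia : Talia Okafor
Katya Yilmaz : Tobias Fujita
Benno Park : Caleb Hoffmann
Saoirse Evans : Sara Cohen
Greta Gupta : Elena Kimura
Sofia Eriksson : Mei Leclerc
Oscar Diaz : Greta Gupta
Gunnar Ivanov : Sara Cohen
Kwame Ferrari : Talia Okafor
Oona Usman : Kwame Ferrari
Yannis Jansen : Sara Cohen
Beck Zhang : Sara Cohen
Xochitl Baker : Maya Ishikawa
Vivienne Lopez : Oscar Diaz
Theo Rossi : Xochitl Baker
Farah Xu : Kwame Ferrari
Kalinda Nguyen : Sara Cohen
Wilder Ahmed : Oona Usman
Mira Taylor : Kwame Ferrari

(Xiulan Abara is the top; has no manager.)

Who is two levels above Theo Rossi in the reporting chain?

Theo Rossi reports to Xochitl Baker, and Xochitl Baker reports to Maya Ishikawa. So Theo Rossi's skip-level manager is Maya Ishikawa.

Maya Ishikawa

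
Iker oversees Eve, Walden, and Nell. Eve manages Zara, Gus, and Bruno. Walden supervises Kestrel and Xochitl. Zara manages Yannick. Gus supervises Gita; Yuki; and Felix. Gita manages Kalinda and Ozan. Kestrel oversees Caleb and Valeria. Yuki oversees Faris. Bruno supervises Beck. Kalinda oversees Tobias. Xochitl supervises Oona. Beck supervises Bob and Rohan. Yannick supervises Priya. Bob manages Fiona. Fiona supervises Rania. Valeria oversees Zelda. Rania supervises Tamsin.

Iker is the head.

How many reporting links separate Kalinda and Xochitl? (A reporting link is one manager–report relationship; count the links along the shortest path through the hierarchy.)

Kalinda is 4 levels below Iker, and Xochitl is 2 levels below Iker (their lowest common manager). The shortest path runs up from Kalinda to Iker and back down to Xochitl: 4 + 2 = 6 links.

6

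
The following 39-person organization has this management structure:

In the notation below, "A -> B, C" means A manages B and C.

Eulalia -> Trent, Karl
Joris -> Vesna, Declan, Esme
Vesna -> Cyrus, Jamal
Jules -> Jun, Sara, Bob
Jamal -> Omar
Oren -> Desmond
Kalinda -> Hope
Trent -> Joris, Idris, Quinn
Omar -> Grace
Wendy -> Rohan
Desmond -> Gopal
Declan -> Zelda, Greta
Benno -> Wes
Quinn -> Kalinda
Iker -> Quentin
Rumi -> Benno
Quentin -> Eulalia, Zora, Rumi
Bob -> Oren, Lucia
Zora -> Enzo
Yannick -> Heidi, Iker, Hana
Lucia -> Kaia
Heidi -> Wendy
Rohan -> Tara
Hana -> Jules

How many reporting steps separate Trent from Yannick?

Chain from Trent up to Yannick: Trent → Eulalia → Quentin → Iker → Yannick. That is 4 steps up, so Trent is 4 levels below Yannick.

4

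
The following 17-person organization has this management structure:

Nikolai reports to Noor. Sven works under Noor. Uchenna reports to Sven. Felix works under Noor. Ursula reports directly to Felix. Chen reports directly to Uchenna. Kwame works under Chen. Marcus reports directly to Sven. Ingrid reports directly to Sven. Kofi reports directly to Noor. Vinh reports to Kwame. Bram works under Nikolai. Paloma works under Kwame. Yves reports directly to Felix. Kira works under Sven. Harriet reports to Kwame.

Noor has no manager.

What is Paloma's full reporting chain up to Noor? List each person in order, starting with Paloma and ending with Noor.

Paloma reports to Kwame. Kwame reports to Chen. Chen reports to Uchenna. Uchenna reports to Sven. Sven reports to Noor. Noor is at the top.

Paloma -> Kwame -> Chen -> Uchenna -> Sven -> Noor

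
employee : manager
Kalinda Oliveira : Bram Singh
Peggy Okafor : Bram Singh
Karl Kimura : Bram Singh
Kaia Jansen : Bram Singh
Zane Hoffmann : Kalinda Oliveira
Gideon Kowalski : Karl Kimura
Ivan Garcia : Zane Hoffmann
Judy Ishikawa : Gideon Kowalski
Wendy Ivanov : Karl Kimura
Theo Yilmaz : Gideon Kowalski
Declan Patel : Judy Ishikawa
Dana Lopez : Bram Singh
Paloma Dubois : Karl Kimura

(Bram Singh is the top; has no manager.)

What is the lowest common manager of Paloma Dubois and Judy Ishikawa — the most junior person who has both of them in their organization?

Karl Kimura

Paloma Dubois's chain of managers is Karl Kimura, Bram Singh. Judy Ishikawa's chain of managers is Gideon Kowalski, Karl Kimura, Bram Singh. The first manager that appears in both chains is Karl Kimura.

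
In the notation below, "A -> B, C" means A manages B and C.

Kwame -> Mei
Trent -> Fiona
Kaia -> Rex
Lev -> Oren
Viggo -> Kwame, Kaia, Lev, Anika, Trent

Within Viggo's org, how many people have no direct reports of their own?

The people in Viggo's organization with no one reporting to them are Fiona, Anika, Oren, Rex, Mei. That is 5.

5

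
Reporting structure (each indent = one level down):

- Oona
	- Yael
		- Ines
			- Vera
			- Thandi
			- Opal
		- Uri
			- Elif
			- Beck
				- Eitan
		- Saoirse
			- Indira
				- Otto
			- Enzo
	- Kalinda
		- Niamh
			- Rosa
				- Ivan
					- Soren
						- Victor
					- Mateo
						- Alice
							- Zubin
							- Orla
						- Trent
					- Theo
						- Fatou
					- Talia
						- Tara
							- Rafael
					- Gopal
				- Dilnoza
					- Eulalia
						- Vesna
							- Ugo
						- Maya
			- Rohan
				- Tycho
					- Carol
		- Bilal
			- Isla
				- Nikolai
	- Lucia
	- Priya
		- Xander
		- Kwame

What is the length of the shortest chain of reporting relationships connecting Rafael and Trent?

Rafael is 3 levels below Ivan, and Trent is 2 levels below Ivan (their lowest common manager). The shortest path runs up from Rafael to Ivan and back down to Trent: 3 + 2 = 5 links.

5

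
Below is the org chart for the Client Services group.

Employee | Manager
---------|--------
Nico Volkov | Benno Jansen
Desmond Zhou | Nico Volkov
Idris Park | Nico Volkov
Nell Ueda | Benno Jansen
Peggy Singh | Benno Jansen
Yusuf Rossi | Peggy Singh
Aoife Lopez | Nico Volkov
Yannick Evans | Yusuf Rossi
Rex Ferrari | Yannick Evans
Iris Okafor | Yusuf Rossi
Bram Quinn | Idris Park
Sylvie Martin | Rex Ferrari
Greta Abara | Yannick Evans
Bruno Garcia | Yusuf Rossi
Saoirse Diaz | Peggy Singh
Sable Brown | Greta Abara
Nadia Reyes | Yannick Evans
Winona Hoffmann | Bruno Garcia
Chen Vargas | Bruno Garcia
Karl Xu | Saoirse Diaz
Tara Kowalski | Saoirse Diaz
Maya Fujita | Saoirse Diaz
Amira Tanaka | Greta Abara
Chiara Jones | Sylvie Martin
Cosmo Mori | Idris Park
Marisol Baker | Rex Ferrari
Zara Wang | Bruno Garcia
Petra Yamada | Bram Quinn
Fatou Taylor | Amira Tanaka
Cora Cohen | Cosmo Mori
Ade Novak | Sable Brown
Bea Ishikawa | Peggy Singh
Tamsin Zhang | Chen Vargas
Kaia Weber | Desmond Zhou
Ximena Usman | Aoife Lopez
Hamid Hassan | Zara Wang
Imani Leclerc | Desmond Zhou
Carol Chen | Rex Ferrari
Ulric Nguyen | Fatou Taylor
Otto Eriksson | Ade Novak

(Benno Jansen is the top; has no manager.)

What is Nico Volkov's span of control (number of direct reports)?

3

Nico Volkov directly manages Desmond Zhou, Idris Park, Aoife Lopez. That is 3 direct reports.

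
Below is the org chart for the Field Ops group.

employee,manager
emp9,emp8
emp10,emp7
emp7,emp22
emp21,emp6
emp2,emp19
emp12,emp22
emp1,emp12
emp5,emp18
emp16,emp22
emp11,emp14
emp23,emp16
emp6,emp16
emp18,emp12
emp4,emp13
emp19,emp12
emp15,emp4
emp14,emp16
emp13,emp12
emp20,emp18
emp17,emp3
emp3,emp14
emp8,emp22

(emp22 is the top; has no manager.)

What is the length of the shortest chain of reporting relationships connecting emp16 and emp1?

3

emp16 is 1 level below emp22, and emp1 is 2 levels below emp22 (their lowest common manager). The shortest path runs up from emp16 to emp22 and back down to emp1: 1 + 2 = 3 links.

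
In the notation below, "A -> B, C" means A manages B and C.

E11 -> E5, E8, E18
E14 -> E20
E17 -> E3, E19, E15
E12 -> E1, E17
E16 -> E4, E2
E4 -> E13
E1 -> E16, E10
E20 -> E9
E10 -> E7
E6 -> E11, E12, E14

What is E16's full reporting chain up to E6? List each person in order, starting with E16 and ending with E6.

E16 reports to E1. E1 reports to E12. E12 reports to E6. E6 is at the top.

E16 -> E1 -> E12 -> E6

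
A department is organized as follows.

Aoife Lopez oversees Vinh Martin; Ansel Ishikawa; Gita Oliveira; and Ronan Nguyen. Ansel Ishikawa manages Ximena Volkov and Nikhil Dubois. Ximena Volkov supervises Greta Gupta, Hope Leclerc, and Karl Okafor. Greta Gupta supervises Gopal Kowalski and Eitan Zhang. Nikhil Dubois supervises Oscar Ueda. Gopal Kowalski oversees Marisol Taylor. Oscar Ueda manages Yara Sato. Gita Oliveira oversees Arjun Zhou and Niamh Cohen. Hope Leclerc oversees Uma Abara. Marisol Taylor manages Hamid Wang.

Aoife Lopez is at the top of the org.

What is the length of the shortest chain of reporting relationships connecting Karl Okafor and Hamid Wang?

Karl Okafor is 1 level below Ximena Volkov, and Hamid Wang is 4 levels below Ximena Volkov (their lowest common manager). The shortest path runs up from Karl Okafor to Ximena Volkov and back down to Hamid Wang: 1 + 4 = 5 links.

5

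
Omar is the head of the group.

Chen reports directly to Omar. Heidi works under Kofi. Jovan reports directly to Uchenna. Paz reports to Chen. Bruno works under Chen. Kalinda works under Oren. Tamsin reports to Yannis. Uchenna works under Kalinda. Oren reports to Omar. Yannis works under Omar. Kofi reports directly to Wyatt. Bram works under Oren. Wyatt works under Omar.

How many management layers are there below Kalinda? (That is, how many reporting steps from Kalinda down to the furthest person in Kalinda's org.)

2

The longest chain under Kalinda runs Kalinda → Uchenna → Jovan, which is 2 levels below Kalinda.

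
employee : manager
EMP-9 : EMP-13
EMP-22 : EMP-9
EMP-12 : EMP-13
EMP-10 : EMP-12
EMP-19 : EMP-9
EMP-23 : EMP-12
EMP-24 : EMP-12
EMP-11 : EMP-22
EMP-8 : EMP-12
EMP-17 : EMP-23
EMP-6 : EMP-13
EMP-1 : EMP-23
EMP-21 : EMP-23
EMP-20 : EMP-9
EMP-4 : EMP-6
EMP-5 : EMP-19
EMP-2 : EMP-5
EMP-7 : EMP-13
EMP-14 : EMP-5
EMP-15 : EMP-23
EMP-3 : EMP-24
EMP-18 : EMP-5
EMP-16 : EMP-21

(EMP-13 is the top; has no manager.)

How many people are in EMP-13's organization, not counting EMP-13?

23

EMP-13 directly manages EMP-9, EMP-12, EMP-6, EMP-7. Under EMP-9: EMP-20, EMP-19, EMP-5, EMP-18, EMP-14, EMP-2, EMP-22, EMP-11 (8). Under EMP-12: EMP-8, EMP-24, EMP-3, EMP-23, EMP-15, EMP-21, EMP-16, EMP-1, EMP-17, EMP-10 (10). Under EMP-6: EMP-4 (1). EMP-7 has no reports. So EMP-13's organization is 4 direct reports plus everyone under them: 9 + 11 + 2 + 1 = 23.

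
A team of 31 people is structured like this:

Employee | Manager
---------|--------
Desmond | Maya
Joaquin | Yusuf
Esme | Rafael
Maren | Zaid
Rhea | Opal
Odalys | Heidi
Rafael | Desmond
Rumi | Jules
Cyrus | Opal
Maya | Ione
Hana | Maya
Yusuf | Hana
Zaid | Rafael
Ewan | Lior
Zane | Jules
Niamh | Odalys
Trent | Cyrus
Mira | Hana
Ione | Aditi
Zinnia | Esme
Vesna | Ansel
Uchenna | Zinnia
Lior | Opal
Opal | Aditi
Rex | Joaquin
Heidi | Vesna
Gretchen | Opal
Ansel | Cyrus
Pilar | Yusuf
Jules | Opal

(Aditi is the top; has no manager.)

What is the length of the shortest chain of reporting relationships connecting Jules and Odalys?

6

Jules is 1 level below Opal, and Odalys is 5 levels below Opal (their lowest common manager). The shortest path runs up from Jules to Opal and back down to Odalys: 1 + 5 = 6 links.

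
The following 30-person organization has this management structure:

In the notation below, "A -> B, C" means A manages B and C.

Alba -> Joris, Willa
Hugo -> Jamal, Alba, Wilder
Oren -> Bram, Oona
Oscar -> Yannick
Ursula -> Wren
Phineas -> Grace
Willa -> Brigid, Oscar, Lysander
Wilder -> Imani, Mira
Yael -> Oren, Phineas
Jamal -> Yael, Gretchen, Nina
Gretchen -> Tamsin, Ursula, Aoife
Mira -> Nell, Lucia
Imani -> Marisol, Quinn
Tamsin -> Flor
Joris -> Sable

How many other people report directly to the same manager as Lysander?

2

Lysander reports to Willa. Willa's other direct reports are Brigid, Oscar — 2 peers.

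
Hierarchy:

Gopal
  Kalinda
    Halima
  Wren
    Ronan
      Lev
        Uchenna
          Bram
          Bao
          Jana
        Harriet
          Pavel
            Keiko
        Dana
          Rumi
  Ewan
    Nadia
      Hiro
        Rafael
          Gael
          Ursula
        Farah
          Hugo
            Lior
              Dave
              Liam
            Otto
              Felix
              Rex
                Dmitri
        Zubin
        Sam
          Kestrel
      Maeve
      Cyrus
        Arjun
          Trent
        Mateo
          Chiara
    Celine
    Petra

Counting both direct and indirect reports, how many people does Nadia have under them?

22

Nadia directly manages Hiro, Maeve, Cyrus. Under Hiro: Sam, Kestrel, Zubin, Farah, Hugo, Otto, Rex, Dmitri, Felix, Lior, Liam, Dave, Rafael, Ursula, Gael (15). Maeve has no reports. Under Cyrus: Mateo, Chiara, Arjun, Trent (4). So Nadia's organization is 3 direct reports plus everyone under them: 16 + 1 + 5 = 22.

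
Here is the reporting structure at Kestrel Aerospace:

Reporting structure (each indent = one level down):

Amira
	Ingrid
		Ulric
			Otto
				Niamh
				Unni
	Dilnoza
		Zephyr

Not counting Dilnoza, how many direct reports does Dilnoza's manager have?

1

Dilnoza reports to Amira. Amira's other direct reports are Ingrid — 1 peer.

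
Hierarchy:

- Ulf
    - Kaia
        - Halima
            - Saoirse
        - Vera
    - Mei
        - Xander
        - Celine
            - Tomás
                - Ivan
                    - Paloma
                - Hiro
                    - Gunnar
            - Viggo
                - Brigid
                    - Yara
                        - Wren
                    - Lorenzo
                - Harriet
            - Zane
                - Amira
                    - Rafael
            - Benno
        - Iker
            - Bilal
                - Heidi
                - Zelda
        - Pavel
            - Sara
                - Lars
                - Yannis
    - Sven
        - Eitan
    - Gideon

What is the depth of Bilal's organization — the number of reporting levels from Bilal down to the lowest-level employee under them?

The longest chain under Bilal runs Bilal → Zelda, which is 1 level below Bilal.

1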